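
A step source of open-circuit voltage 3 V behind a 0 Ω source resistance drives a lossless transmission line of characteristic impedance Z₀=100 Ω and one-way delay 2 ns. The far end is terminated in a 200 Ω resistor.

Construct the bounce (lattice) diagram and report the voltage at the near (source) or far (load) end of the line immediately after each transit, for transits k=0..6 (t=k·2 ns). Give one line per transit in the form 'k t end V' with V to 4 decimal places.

Γ_L=0.333333, Γ_S=-1.000000; launch V₁=3·100/100=3.000000
k=0 src: V=3.0000
k=1 load: inc=3.000000, refl=3.000000·0.333333=1.0000; V=0.000000+3.000000+1.000000=4.0000
k=2 src: inc=1.000000, refl=1.000000·-1.000000=-1.0000; V=3.000000+1.000000+-1.000000=3.0000
k=3 load: inc=-1.000000, refl=-1.000000·0.333333=-0.3333; V=4.000000+-1.000000+-0.333333=2.6667
k=4 src: inc=-0.333333, refl=-0.333333·-1.000000=0.3333; V=3.000000+-0.333333+0.333333=3.0000
k=5 load: inc=0.333333, refl=0.333333·0.333333=0.1111; V=2.666667+0.333333+0.111111=3.1111
k=6 src: inc=0.111111, refl=0.111111·-1.000000=-0.1111; V=3.000000+0.111111+-0.111111=3.0000

0 0 source 3.0000
1 2 load 4.0000
2 4 source 3.0000
3 6 load 2.6667
4 8 source 3.0000
5 10 load 3.1111
6 12 source 3.0000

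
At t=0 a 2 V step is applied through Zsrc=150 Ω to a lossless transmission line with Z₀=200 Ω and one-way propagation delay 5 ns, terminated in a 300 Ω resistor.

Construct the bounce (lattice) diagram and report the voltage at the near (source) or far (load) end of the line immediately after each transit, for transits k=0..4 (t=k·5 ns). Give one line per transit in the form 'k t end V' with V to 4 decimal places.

0 0 source 1.1429
1 5 load 1.3714
2 10 source 1.3388
3 15 load 1.3322
4 20 source 1.3332

Γ_L=0.200000, Γ_S=-0.142857; launch V₁=2·200/350=1.142857
k=0 src: V=1.1429
k=1 load: inc=1.142857, refl=1.142857·0.200000=0.2286; V=0.000000+1.142857+0.228571=1.3714
k=2 src: inc=0.228571, refl=0.228571·-0.142857=-0.0327; V=1.142857+0.228571+-0.032653=1.3388
k=3 load: inc=-0.032653, refl=-0.032653·0.200000=-0.0065; V=1.371429+-0.032653+-0.006531=1.3322
k=4 src: inc=-0.006531, refl=-0.006531·-0.142857=0.0009; V=1.338776+-0.006531+0.000933=1.3332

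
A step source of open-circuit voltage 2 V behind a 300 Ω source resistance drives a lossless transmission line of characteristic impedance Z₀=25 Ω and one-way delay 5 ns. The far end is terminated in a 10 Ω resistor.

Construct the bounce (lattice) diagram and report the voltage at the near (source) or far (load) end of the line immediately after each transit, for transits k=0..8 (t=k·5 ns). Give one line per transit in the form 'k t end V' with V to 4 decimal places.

0 0 source 0.1538
1 5 load 0.0879
2 10 source 0.0321
3 15 load 0.0560
4 20 source 0.0763
5 25 load 0.0676
6 30 source 0.0603
7 35 load 0.0634
8 40 source 0.0661

Γ_L=-0.428571, Γ_S=0.846154; launch V₁=2·25/325=0.153846
k=0 src: V=0.1538
k=1 load: inc=0.153846, refl=0.153846·-0.428571=-0.0659; V=0.000000+0.153846+-0.065934=0.0879
k=2 src: inc=-0.065934, refl=-0.065934·0.846154=-0.0558; V=0.153846+-0.065934+-0.055790=0.0321
k=3 load: inc=-0.055790, refl=-0.055790·-0.428571=0.0239; V=0.087912+-0.055790+0.023910=0.0560
k=4 src: inc=0.023910, refl=0.023910·0.846154=0.0202; V=0.032122+0.023910+0.020232=0.0763
k=5 load: inc=0.020232, refl=0.020232·-0.428571=-0.0087; V=0.056032+0.020232+-0.008671=0.0676
k=6 src: inc=-0.008671, refl=-0.008671·0.846154=-0.0073; V=0.076264+-0.008671+-0.007337=0.0603
k=7 load: inc=-0.007337, refl=-0.007337·-0.428571=0.0031; V=0.067593+-0.007337+0.003144=0.0634
k=8 src: inc=0.003144, refl=0.003144·0.846154=0.0027; V=0.060256+0.003144+0.002661=0.0661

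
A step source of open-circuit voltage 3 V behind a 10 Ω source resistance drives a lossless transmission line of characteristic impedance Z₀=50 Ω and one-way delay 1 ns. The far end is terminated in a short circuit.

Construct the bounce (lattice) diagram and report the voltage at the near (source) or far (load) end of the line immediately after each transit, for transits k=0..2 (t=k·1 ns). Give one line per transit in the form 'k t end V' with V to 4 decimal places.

0 0 source 2.5000
1 1 load 0.0000
2 2 source 1.6667

Γ_L=-1.000000, Γ_S=-0.666667; launch V₁=3·50/60=2.500000
k=0 src: V=2.5000
k=1 load: inc=2.500000, refl=2.500000·-1.000000=-2.5000; V=0.000000+2.500000+-2.500000=0.0000
k=2 src: inc=-2.500000, refl=-2.500000·-0.666667=1.6667; V=2.500000+-2.500000+1.666667=1.6667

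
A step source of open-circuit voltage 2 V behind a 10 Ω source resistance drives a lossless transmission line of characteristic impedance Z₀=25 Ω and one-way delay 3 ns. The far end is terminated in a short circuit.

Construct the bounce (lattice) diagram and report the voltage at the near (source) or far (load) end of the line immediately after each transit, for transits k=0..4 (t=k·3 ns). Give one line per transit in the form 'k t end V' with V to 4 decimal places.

Γ_L=-1.000000, Γ_S=-0.428571; launch V₁=2·25/35=1.428571
k=0 src: V=1.4286
k=1 load: inc=1.428571, refl=1.428571·-1.000000=-1.4286; V=0.000000+1.428571+-1.428571=0.0000
k=2 src: inc=-1.428571, refl=-1.428571·-0.428571=0.6122; V=1.428571+-1.428571+0.612245=0.6122
k=3 load: inc=0.612245, refl=0.612245·-1.000000=-0.6122; V=0.000000+0.612245+-0.612245=0.0000
k=4 src: inc=-0.612245, refl=-0.612245·-0.428571=0.2624; V=0.612245+-0.612245+0.262391=0.2624

0 0 source 1.4286
1 3 load 0.0000
2 6 source 0.6122
3 9 load 0.0000
4 12 source 0.2624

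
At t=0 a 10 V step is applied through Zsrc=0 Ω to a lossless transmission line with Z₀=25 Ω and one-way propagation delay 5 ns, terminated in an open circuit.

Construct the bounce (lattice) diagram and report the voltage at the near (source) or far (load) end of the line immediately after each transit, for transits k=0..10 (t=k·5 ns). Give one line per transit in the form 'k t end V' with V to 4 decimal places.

Γ_L=1.000000, Γ_S=-1.000000; launch V₁=10·25/25=10.000000
k=0 src: V=10.0000
k=1 load: inc=10.000000, refl=10.000000·1.000000=10.0000; V=0.000000+10.000000+10.000000=20.0000
k=2 src: inc=10.000000, refl=10.000000·-1.000000=-10.0000; V=10.000000+10.000000+-10.000000=10.0000
k=3 load: inc=-10.000000, refl=-10.000000·1.000000=-10.0000; V=20.000000+-10.000000+-10.000000=0.0000
k=4 src: inc=-10.000000, refl=-10.000000·-1.000000=10.0000; V=10.000000+-10.000000+10.000000=10.0000
k=5 load: inc=10.000000, refl=10.000000·1.000000=10.0000; V=0.000000+10.000000+10.000000=20.0000
k=6 src: inc=10.000000, refl=10.000000·-1.000000=-10.0000; V=10.000000+10.000000+-10.000000=10.0000
k=7 load: inc=-10.000000, refl=-10.000000·1.000000=-10.0000; V=20.000000+-10.000000+-10.000000=0.0000
k=8 src: inc=-10.000000, refl=-10.000000·-1.000000=10.0000; V=10.000000+-10.000000+10.000000=10.0000
k=9 load: inc=10.000000, refl=10.000000·1.000000=10.0000; V=0.000000+10.000000+10.000000=20.0000
k=10 src: inc=10.000000, refl=10.000000·-1.000000=-10.0000; V=10.000000+10.000000+-10.000000=10.0000

0 0 source 10.0000
1 5 load 20.0000
2 10 source 10.0000
3 15 load 0.0000
4 20 source 10.0000
5 25 load 20.0000
6 30 source 10.0000
7 35 load 0.0000
8 40 source 10.0000
9 45 load 20.0000
10 50 source 10.0000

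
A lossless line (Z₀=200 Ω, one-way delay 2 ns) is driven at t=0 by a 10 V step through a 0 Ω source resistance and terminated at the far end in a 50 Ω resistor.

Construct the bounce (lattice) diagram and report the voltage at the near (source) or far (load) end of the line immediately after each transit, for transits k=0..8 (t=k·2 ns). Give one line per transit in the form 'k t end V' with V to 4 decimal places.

Γ_L=-0.600000, Γ_S=-1.000000; launch V₁=10·200/200=10.000000
k=0 src: V=10.0000
k=1 load: inc=10.000000, refl=10.000000·-0.600000=-6.0000; V=0.000000+10.000000+-6.000000=4.0000
k=2 src: inc=-6.000000, refl=-6.000000·-1.000000=6.0000; V=10.000000+-6.000000+6.000000=10.0000
k=3 load: inc=6.000000, refl=6.000000·-0.600000=-3.6000; V=4.000000+6.000000+-3.600000=6.4000
k=4 src: inc=-3.600000, refl=-3.600000·-1.000000=3.6000; V=10.000000+-3.600000+3.600000=10.0000
k=5 load: inc=3.600000, refl=3.600000·-0.600000=-2.1600; V=6.400000+3.600000+-2.160000=7.8400
k=6 src: inc=-2.160000, refl=-2.160000·-1.000000=2.1600; V=10.000000+-2.160000+2.160000=10.0000
k=7 load: inc=2.160000, refl=2.160000·-0.600000=-1.2960; V=7.840000+2.160000+-1.296000=8.7040
k=8 src: inc=-1.296000, refl=-1.296000·-1.000000=1.2960; V=10.000000+-1.296000+1.296000=10.0000

0 0 source 10.0000
1 2 load 4.0000
2 4 source 10.0000
3 6 load 6.4000
4 8 source 10.0000
5 10 load 7.8400
6 12 source 10.0000
7 14 load 8.7040
8 16 source 10.0000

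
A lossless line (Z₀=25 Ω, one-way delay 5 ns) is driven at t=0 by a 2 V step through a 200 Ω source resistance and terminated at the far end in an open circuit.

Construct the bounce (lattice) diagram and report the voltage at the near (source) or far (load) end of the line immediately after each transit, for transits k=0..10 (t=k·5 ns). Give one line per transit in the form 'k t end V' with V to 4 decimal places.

0 0 source 0.2222
1 5 load 0.4444
2 10 source 0.6173
3 15 load 0.7901
4 20 source 0.9246
5 25 load 1.0590
6 30 source 1.1635
7 35 load 1.2681
8 40 source 1.3494
9 45 load 1.4307
10 50 source 1.4940

Γ_L=1.000000, Γ_S=0.777778; launch V₁=2·25/225=0.222222
k=0 src: V=0.2222
k=1 load: inc=0.222222, refl=0.222222·1.000000=0.2222; V=0.000000+0.222222+0.222222=0.4444
k=2 src: inc=0.222222, refl=0.222222·0.777778=0.1728; V=0.222222+0.222222+0.172840=0.6173
k=3 load: inc=0.172840, refl=0.172840·1.000000=0.1728; V=0.444444+0.172840+0.172840=0.7901
k=4 src: inc=0.172840, refl=0.172840·0.777778=0.1344; V=0.617284+0.172840+0.134431=0.9246
k=5 load: inc=0.134431, refl=0.134431·1.000000=0.1344; V=0.790123+0.134431+0.134431=1.0590
k=6 src: inc=0.134431, refl=0.134431·0.777778=0.1046; V=0.924554+0.134431+0.104557=1.1635
k=7 load: inc=0.104557, refl=0.104557·1.000000=0.1046; V=1.058985+0.104557+0.104557=1.2681
k=8 src: inc=0.104557, refl=0.104557·0.777778=0.0813; V=1.163542+0.104557+0.081322=1.3494
k=9 load: inc=0.081322, refl=0.081322·1.000000=0.0813; V=1.268099+0.081322+0.081322=1.4307
k=10 src: inc=0.081322, refl=0.081322·0.777778=0.0633; V=1.349422+0.081322+0.063251=1.4940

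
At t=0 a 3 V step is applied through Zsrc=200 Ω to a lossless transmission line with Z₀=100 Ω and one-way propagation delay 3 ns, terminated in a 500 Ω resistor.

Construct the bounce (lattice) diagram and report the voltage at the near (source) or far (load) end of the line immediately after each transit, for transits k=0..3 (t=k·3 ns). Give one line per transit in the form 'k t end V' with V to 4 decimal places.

Γ_L=0.666667, Γ_S=0.333333; launch V₁=3·100/300=1.000000
k=0 src: V=1.0000
k=1 load: inc=1.000000, refl=1.000000·0.666667=0.6667; V=0.000000+1.000000+0.666667=1.6667
k=2 src: inc=0.666667, refl=0.666667·0.333333=0.2222; V=1.000000+0.666667+0.222222=1.8889
k=3 load: inc=0.222222, refl=0.222222·0.666667=0.1481; V=1.666667+0.222222+0.148148=2.0370

0 0 source 1.0000
1 3 load 1.6667
2 6 source 1.8889
3 9 load 2.0370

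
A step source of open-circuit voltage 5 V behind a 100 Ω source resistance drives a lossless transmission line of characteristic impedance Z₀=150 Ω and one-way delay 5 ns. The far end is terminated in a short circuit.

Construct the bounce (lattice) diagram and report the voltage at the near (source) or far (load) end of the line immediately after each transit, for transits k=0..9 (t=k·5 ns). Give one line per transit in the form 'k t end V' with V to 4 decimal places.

0 0 source 3.0000
1 5 load 0.0000
2 10 source 0.6000
3 15 load 0.0000
4 20 source 0.1200
5 25 load 0.0000
6 30 source 0.0240
7 35 load 0.0000
8 40 source 0.0048
9 45 load 0.0000

Γ_L=-1.000000, Γ_S=-0.200000; launch V₁=5·150/250=3.000000
k=0 src: V=3.0000
k=1 load: inc=3.000000, refl=3.000000·-1.000000=-3.0000; V=0.000000+3.000000+-3.000000=0.0000
k=2 src: inc=-3.000000, refl=-3.000000·-0.200000=0.6000; V=3.000000+-3.000000+0.600000=0.6000
k=3 load: inc=0.600000, refl=0.600000·-1.000000=-0.6000; V=0.000000+0.600000+-0.600000=0.0000
k=4 src: inc=-0.600000, refl=-0.600000·-0.200000=0.1200; V=0.600000+-0.600000+0.120000=0.1200
k=5 load: inc=0.120000, refl=0.120000·-1.000000=-0.1200; V=0.000000+0.120000+-0.120000=0.0000
k=6 src: inc=-0.120000, refl=-0.120000·-0.200000=0.0240; V=0.120000+-0.120000+0.024000=0.0240
k=7 load: inc=0.024000, refl=0.024000·-1.000000=-0.0240; V=0.000000+0.024000+-0.024000=0.0000
k=8 src: inc=-0.024000, refl=-0.024000·-0.200000=0.0048; V=0.024000+-0.024000+0.004800=0.0048
k=9 load: inc=0.004800, refl=0.004800·-1.000000=-0.0048; V=0.000000+0.004800+-0.004800=0.0000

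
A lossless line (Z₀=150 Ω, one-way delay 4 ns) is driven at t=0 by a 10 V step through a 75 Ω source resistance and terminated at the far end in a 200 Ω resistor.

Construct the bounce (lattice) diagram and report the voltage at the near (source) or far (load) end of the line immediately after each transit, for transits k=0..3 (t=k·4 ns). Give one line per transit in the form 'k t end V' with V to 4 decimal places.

Γ_L=0.142857, Γ_S=-0.333333; launch V₁=10·150/225=6.666667
k=0 src: V=6.6667
k=1 load: inc=6.666667, refl=6.666667·0.142857=0.9524; V=0.000000+6.666667+0.952381=7.6190
k=2 src: inc=0.952381, refl=0.952381·-0.333333=-0.3175; V=6.666667+0.952381+-0.317460=7.3016
k=3 load: inc=-0.317460, refl=-0.317460·0.142857=-0.0454; V=7.619048+-0.317460+-0.045351=7.2562

0 0 source 6.6667
1 4 load 7.6190
2 8 source 7.3016
3 12 load 7.2562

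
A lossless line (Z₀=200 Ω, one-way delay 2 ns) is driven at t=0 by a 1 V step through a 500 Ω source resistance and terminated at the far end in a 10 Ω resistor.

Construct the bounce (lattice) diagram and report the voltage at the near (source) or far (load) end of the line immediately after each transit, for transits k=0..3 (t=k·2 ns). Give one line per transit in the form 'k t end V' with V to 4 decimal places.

Γ_L=-0.904762, Γ_S=0.428571; launch V₁=1·200/700=0.285714
k=0 src: V=0.2857
k=1 load: inc=0.285714, refl=0.285714·-0.904762=-0.2585; V=0.000000+0.285714+-0.258503=0.0272
k=2 src: inc=-0.258503, refl=-0.258503·0.428571=-0.1108; V=0.285714+-0.258503+-0.110787=-0.0836
k=3 load: inc=-0.110787, refl=-0.110787·-0.904762=0.1002; V=0.027211+-0.110787+0.100236=0.0167

0 0 source 0.2857
1 2 load 0.0272
2 4 source -0.0836
3 6 load 0.0167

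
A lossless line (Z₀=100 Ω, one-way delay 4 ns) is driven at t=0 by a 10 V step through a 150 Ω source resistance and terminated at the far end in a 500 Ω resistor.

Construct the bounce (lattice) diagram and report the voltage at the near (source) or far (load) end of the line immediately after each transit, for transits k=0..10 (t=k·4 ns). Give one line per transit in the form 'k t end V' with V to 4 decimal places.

0 0 source 4.0000
1 4 load 6.6667
2 8 source 7.2000
3 12 load 7.5556
4 16 source 7.6267
5 20 load 7.6741
6 24 source 7.6836
7 28 load 7.6899
8 32 source 7.6911
9 36 load 7.6920
10 40 source 7.6922

Γ_L=0.666667, Γ_S=0.200000; launch V₁=10·100/250=4.000000
k=0 src: V=4.0000
k=1 load: inc=4.000000, refl=4.000000·0.666667=2.6667; V=0.000000+4.000000+2.666667=6.6667
k=2 src: inc=2.666667, refl=2.666667·0.200000=0.5333; V=4.000000+2.666667+0.533333=7.2000
k=3 load: inc=0.533333, refl=0.533333·0.666667=0.3556; V=6.666667+0.533333+0.355556=7.5556
k=4 src: inc=0.355556, refl=0.355556·0.200000=0.0711; V=7.200000+0.355556+0.071111=7.6267
k=5 load: inc=0.071111, refl=0.071111·0.666667=0.0474; V=7.555556+0.071111+0.047407=7.6741
k=6 src: inc=0.047407, refl=0.047407·0.200000=0.0095; V=7.626667+0.047407+0.009481=7.6836
k=7 load: inc=0.009481, refl=0.009481·0.666667=0.0063; V=7.674074+0.009481+0.006321=7.6899
k=8 src: inc=0.006321, refl=0.006321·0.200000=0.0013; V=7.683556+0.006321+0.001264=7.6911
k=9 load: inc=0.001264, refl=0.001264·0.666667=0.0008; V=7.689877+0.001264+0.000843=7.6920
k=10 src: inc=0.000843, refl=0.000843·0.200000=0.0002; V=7.691141+0.000843+0.000169=7.6922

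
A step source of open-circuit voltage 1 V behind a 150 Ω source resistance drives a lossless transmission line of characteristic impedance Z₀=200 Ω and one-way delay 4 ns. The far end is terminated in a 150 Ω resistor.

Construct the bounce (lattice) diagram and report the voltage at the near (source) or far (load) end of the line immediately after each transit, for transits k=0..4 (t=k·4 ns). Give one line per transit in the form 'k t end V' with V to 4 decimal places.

0 0 source 0.5714
1 4 load 0.4898
2 8 source 0.5015
3 12 load 0.4998
4 16 source 0.5000

Γ_L=-0.142857, Γ_S=-0.142857; launch V₁=1·200/350=0.571429
k=0 src: V=0.5714
k=1 load: inc=0.571429, refl=0.571429·-0.142857=-0.0816; V=0.000000+0.571429+-0.081633=0.4898
k=2 src: inc=-0.081633, refl=-0.081633·-0.142857=0.0117; V=0.571429+-0.081633+0.011662=0.5015
k=3 load: inc=0.011662, refl=0.011662·-0.142857=-0.0017; V=0.489796+0.011662+-0.001666=0.4998
k=4 src: inc=-0.001666, refl=-0.001666·-0.142857=0.0002; V=0.501458+-0.001666+0.000238=0.5000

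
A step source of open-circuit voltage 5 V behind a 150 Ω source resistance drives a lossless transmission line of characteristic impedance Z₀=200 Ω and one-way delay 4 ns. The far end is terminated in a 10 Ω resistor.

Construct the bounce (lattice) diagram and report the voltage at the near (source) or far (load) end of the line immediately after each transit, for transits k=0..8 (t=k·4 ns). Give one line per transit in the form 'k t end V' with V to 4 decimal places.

0 0 source 2.8571
1 4 load 0.2721
2 8 source 0.6414
3 12 load 0.3073
4 16 source 0.3550
5 20 load 0.3118
6 24 source 0.3180
7 28 load 0.3124
8 32 source 0.3132

Γ_L=-0.904762, Γ_S=-0.142857; launch V₁=5·200/350=2.857143
k=0 src: V=2.8571
k=1 load: inc=2.857143, refl=2.857143·-0.904762=-2.5850; V=0.000000+2.857143+-2.585034=0.2721
k=2 src: inc=-2.585034, refl=-2.585034·-0.142857=0.3693; V=2.857143+-2.585034+0.369291=0.6414
k=3 load: inc=0.369291, refl=0.369291·-0.904762=-0.3341; V=0.272109+0.369291+-0.334120=0.3073
k=4 src: inc=-0.334120, refl=-0.334120·-0.142857=0.0477; V=0.641399+-0.334120+0.047731=0.3550
k=5 load: inc=0.047731, refl=0.047731·-0.904762=-0.0432; V=0.307279+0.047731+-0.043186=0.3118
k=6 src: inc=-0.043186, refl=-0.043186·-0.142857=0.0062; V=0.355011+-0.043186+0.006169=0.3180
k=7 load: inc=0.006169, refl=0.006169·-0.904762=-0.0056; V=0.311825+0.006169+-0.005582=0.3124
k=8 src: inc=-0.005582, refl=-0.005582·-0.142857=0.0008; V=0.317995+-0.005582+0.000797=0.3132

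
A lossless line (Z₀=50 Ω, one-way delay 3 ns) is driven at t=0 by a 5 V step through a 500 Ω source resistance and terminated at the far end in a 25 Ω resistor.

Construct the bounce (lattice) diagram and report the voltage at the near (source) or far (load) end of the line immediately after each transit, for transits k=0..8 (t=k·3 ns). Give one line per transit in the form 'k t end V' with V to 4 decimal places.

Γ_L=-0.333333, Γ_S=0.818182; launch V₁=5·50/550=0.454545
k=0 src: V=0.4545
k=1 load: inc=0.454545, refl=0.454545·-0.333333=-0.1515; V=0.000000+0.454545+-0.151515=0.3030
k=2 src: inc=-0.151515, refl=-0.151515·0.818182=-0.1240; V=0.454545+-0.151515+-0.123967=0.1791
k=3 load: inc=-0.123967, refl=-0.123967·-0.333333=0.0413; V=0.303030+-0.123967+0.041322=0.2204
k=4 src: inc=0.041322, refl=0.041322·0.818182=0.0338; V=0.179063+0.041322+0.033809=0.2542
k=5 load: inc=0.033809, refl=0.033809·-0.333333=-0.0113; V=0.220386+0.033809+-0.011270=0.2429
k=6 src: inc=-0.011270, refl=-0.011270·0.818182=-0.0092; V=0.254195+-0.011270+-0.009221=0.2337
k=7 load: inc=-0.009221, refl=-0.009221·-0.333333=0.0031; V=0.242925+-0.009221+0.003074=0.2368
k=8 src: inc=0.003074, refl=0.003074·0.818182=0.0025; V=0.233704+0.003074+0.002515=0.2393

0 0 source 0.4545
1 3 load 0.3030
2 6 source 0.1791
3 9 load 0.2204
4 12 source 0.2542
5 15 load 0.2429
6 18 source 0.2337
7 21 load 0.2368
8 24 source 0.2393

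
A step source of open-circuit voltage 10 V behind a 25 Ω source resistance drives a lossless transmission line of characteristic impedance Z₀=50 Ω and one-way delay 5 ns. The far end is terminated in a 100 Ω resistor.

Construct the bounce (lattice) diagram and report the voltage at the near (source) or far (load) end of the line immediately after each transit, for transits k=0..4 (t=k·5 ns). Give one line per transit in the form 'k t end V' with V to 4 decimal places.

0 0 source 6.6667
1 5 load 8.8889
2 10 source 8.1481
3 15 load 7.9012
4 20 source 7.9835

Γ_L=0.333333, Γ_S=-0.333333; launch V₁=10·50/75=6.666667
k=0 src: V=6.6667
k=1 load: inc=6.666667, refl=6.666667·0.333333=2.2222; V=0.000000+6.666667+2.222222=8.8889
k=2 src: inc=2.222222, refl=2.222222·-0.333333=-0.7407; V=6.666667+2.222222+-0.740741=8.1481
k=3 load: inc=-0.740741, refl=-0.740741·0.333333=-0.2469; V=8.888889+-0.740741+-0.246914=7.9012
k=4 src: inc=-0.246914, refl=-0.246914·-0.333333=0.0823; V=8.148148+-0.246914+0.082305=7.9835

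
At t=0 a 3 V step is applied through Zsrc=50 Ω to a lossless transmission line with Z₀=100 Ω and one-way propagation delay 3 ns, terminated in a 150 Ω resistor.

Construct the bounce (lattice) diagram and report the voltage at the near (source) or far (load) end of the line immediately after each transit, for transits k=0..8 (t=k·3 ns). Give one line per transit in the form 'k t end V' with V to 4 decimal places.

0 0 source 2.0000
1 3 load 2.4000
2 6 source 2.2667
3 9 load 2.2400
4 12 source 2.2489
5 15 load 2.2507
6 18 source 2.2501
7 21 load 2.2500
8 24 source 2.2500

Γ_L=0.200000, Γ_S=-0.333333; launch V₁=3·100/150=2.000000
k=0 src: V=2.0000
k=1 load: inc=2.000000, refl=2.000000·0.200000=0.4000; V=0.000000+2.000000+0.400000=2.4000
k=2 src: inc=0.400000, refl=0.400000·-0.333333=-0.1333; V=2.000000+0.400000+-0.133333=2.2667
k=3 load: inc=-0.133333, refl=-0.133333·0.200000=-0.0267; V=2.400000+-0.133333+-0.026667=2.2400
k=4 src: inc=-0.026667, refl=-0.026667·-0.333333=0.0089; V=2.266667+-0.026667+0.008889=2.2489
k=5 load: inc=0.008889, refl=0.008889·0.200000=0.0018; V=2.240000+0.008889+0.001778=2.2507
k=6 src: inc=0.001778, refl=0.001778·-0.333333=-0.0006; V=2.248889+0.001778+-0.000593=2.2501
k=7 load: inc=-0.000593, refl=-0.000593·0.200000=-0.0001; V=2.250667+-0.000593+-0.000119=2.2500
k=8 src: inc=-0.000119, refl=-0.000119·-0.333333=0.0000; V=2.250074+-0.000119+0.000040=2.2500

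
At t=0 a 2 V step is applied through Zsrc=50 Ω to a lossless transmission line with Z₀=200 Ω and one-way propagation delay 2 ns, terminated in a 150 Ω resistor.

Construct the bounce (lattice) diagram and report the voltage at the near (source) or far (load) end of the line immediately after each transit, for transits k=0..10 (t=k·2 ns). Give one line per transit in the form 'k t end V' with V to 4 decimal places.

Γ_L=-0.142857, Γ_S=-0.600000; launch V₁=2·200/250=1.600000
k=0 src: V=1.6000
k=1 load: inc=1.600000, refl=1.600000·-0.142857=-0.2286; V=0.000000+1.600000+-0.228571=1.3714
k=2 src: inc=-0.228571, refl=-0.228571·-0.600000=0.1371; V=1.600000+-0.228571+0.137143=1.5086
k=3 load: inc=0.137143, refl=0.137143·-0.142857=-0.0196; V=1.371429+0.137143+-0.019592=1.4890
k=4 src: inc=-0.019592, refl=-0.019592·-0.600000=0.0118; V=1.508571+-0.019592+0.011755=1.5007
k=5 load: inc=0.011755, refl=0.011755·-0.142857=-0.0017; V=1.488980+0.011755+-0.001679=1.4991
k=6 src: inc=-0.001679, refl=-0.001679·-0.600000=0.0010; V=1.500735+-0.001679+0.001008=1.5001
k=7 load: inc=0.001008, refl=0.001008·-0.142857=-0.0001; V=1.499055+0.001008+-0.000144=1.4999
k=8 src: inc=-0.000144, refl=-0.000144·-0.600000=0.0001; V=1.500063+-0.000144+0.000086=1.5000
k=9 load: inc=0.000086, refl=0.000086·-0.142857=-0.0000; V=1.499919+0.000086+-0.000012=1.5000
k=10 src: inc=-0.000012, refl=-0.000012·-0.600000=0.0000; V=1.500005+-0.000012+0.000007=1.5000

0 0 source 1.6000
1 2 load 1.3714
2 4 source 1.5086
3 6 load 1.4890
4 8 source 1.5007
5 10 load 1.4991
6 12 source 1.5001
7 14 load 1.4999
8 16 source 1.5000
9 18 load 1.5000
10 20 source 1.5000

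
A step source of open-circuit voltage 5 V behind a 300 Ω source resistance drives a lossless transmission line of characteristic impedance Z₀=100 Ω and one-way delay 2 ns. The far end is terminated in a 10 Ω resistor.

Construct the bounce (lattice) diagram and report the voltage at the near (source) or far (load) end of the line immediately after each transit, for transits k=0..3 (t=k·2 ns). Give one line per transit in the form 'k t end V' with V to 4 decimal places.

0 0 source 1.2500
1 2 load 0.2273
2 4 source -0.2841
3 6 load 0.1343

Γ_L=-0.818182, Γ_S=0.500000; launch V₁=5·100/400=1.250000
k=0 src: V=1.2500
k=1 load: inc=1.250000, refl=1.250000·-0.818182=-1.0227; V=0.000000+1.250000+-1.022727=0.2273
k=2 src: inc=-1.022727, refl=-1.022727·0.500000=-0.5114; V=1.250000+-1.022727+-0.511364=-0.2841
k=3 load: inc=-0.511364, refl=-0.511364·-0.818182=0.4184; V=0.227273+-0.511364+0.418388=0.1343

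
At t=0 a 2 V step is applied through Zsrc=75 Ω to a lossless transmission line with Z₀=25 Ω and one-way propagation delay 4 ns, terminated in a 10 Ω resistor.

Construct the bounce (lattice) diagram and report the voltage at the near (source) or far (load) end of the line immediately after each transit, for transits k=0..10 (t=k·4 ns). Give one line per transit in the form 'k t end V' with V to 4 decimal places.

0 0 source 0.5000
1 4 load 0.2857
2 8 source 0.1786
3 12 load 0.2245
4 16 source 0.2474
5 20 load 0.2376
6 24 source 0.2327
7 28 load 0.2348
8 32 source 0.2359
9 36 load 0.2354
10 40 source 0.2352

Γ_L=-0.428571, Γ_S=0.500000; launch V₁=2·25/100=0.500000
k=0 src: V=0.5000
k=1 load: inc=0.500000, refl=0.500000·-0.428571=-0.2143; V=0.000000+0.500000+-0.214286=0.2857
k=2 src: inc=-0.214286, refl=-0.214286·0.500000=-0.1071; V=0.500000+-0.214286+-0.107143=0.1786
k=3 load: inc=-0.107143, refl=-0.107143·-0.428571=0.0459; V=0.285714+-0.107143+0.045918=0.2245
k=4 src: inc=0.045918, refl=0.045918·0.500000=0.0230; V=0.178571+0.045918+0.022959=0.2474
k=5 load: inc=0.022959, refl=0.022959·-0.428571=-0.0098; V=0.224490+0.022959+-0.009840=0.2376
k=6 src: inc=-0.009840, refl=-0.009840·0.500000=-0.0049; V=0.247449+-0.009840+-0.004920=0.2327
k=7 load: inc=-0.004920, refl=-0.004920·-0.428571=0.0021; V=0.237609+-0.004920+0.002108=0.2348
k=8 src: inc=0.002108, refl=0.002108·0.500000=0.0011; V=0.232690+0.002108+0.001054=0.2359
k=9 load: inc=0.001054, refl=0.001054·-0.428571=-0.0005; V=0.234798+0.001054+-0.000452=0.2354
k=10 src: inc=-0.000452, refl=-0.000452·0.500000=-0.0002; V=0.235852+-0.000452+-0.000226=0.2352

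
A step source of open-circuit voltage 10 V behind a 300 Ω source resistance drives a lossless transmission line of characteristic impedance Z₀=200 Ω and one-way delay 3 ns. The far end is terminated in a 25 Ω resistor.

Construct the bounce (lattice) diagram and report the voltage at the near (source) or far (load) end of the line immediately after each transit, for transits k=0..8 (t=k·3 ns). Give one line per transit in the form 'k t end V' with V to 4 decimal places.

0 0 source 4.0000
1 3 load 0.8889
2 6 source 0.2667
3 9 load 0.7506
4 12 source 0.8474
5 15 load 0.7721
6 18 source 0.7571
7 21 load 0.7688
8 24 source 0.7711

Γ_L=-0.777778, Γ_S=0.200000; launch V₁=10·200/500=4.000000
k=0 src: V=4.0000
k=1 load: inc=4.000000, refl=4.000000·-0.777778=-3.1111; V=0.000000+4.000000+-3.111111=0.8889
k=2 src: inc=-3.111111, refl=-3.111111·0.200000=-0.6222; V=4.000000+-3.111111+-0.622222=0.2667
k=3 load: inc=-0.622222, refl=-0.622222·-0.777778=0.4840; V=0.888889+-0.622222+0.483951=0.7506
k=4 src: inc=0.483951, refl=0.483951·0.200000=0.0968; V=0.266667+0.483951+0.096790=0.8474
k=5 load: inc=0.096790, refl=0.096790·-0.777778=-0.0753; V=0.750617+0.096790+-0.075281=0.7721
k=6 src: inc=-0.075281, refl=-0.075281·0.200000=-0.0151; V=0.847407+-0.075281+-0.015056=0.7571
k=7 load: inc=-0.015056, refl=-0.015056·-0.777778=0.0117; V=0.772126+-0.015056+0.011710=0.7688
k=8 src: inc=0.011710, refl=0.011710·0.200000=0.0023; V=0.757070+0.011710+0.002342=0.7711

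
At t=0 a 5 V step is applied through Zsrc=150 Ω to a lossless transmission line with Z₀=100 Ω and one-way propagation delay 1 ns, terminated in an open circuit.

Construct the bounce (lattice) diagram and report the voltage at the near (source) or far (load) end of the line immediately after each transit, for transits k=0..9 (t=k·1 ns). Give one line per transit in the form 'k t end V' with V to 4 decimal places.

0 0 source 2.0000
1 1 load 4.0000
2 2 source 4.4000
3 3 load 4.8000
4 4 source 4.8800
5 5 load 4.9600
6 6 source 4.9760
7 7 load 4.9920
8 8 source 4.9952
9 9 load 4.9984

Γ_L=1.000000, Γ_S=0.200000; launch V₁=5·100/250=2.000000
k=0 src: V=2.0000
k=1 load: inc=2.000000, refl=2.000000·1.000000=2.0000; V=0.000000+2.000000+2.000000=4.0000
k=2 src: inc=2.000000, refl=2.000000·0.200000=0.4000; V=2.000000+2.000000+0.400000=4.4000
k=3 load: inc=0.400000, refl=0.400000·1.000000=0.4000; V=4.000000+0.400000+0.400000=4.8000
k=4 src: inc=0.400000, refl=0.400000·0.200000=0.0800; V=4.400000+0.400000+0.080000=4.8800
k=5 load: inc=0.080000, refl=0.080000·1.000000=0.0800; V=4.800000+0.080000+0.080000=4.9600
k=6 src: inc=0.080000, refl=0.080000·0.200000=0.0160; V=4.880000+0.080000+0.016000=4.9760
k=7 load: inc=0.016000, refl=0.016000·1.000000=0.0160; V=4.960000+0.016000+0.016000=4.9920
k=8 src: inc=0.016000, refl=0.016000·0.200000=0.0032; V=4.976000+0.016000+0.003200=4.9952
k=9 load: inc=0.003200, refl=0.003200·1.000000=0.0032; V=4.992000+0.003200+0.003200=4.9984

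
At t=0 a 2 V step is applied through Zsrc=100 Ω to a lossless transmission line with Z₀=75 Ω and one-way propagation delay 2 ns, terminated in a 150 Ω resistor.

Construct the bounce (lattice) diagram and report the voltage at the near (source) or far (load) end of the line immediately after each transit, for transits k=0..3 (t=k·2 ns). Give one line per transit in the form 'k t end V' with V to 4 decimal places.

0 0 source 0.8571
1 2 load 1.1429
2 4 source 1.1837
3 6 load 1.1973

Γ_L=0.333333, Γ_S=0.142857; launch V₁=2·75/175=0.857143
k=0 src: V=0.8571
k=1 load: inc=0.857143, refl=0.857143·0.333333=0.2857; V=0.000000+0.857143+0.285714=1.1429
k=2 src: inc=0.285714, refl=0.285714·0.142857=0.0408; V=0.857143+0.285714+0.040816=1.1837
k=3 load: inc=0.040816, refl=0.040816·0.333333=0.0136; V=1.142857+0.040816+0.013605=1.1973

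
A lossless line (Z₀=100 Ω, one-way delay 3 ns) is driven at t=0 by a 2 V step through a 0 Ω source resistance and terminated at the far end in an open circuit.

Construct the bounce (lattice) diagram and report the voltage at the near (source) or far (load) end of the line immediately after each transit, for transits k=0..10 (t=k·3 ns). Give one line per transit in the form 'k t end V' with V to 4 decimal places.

0 0 source 2.0000
1 3 load 4.0000
2 6 source 2.0000
3 9 load 0.0000
4 12 source 2.0000
5 15 load 4.0000
6 18 source 2.0000
7 21 load 0.0000
8 24 source 2.0000
9 27 load 4.0000
10 30 source 2.0000

Γ_L=1.000000, Γ_S=-1.000000; launch V₁=2·100/100=2.000000
k=0 src: V=2.0000
k=1 load: inc=2.000000, refl=2.000000·1.000000=2.0000; V=0.000000+2.000000+2.000000=4.0000
k=2 src: inc=2.000000, refl=2.000000·-1.000000=-2.0000; V=2.000000+2.000000+-2.000000=2.0000
k=3 load: inc=-2.000000, refl=-2.000000·1.000000=-2.0000; V=4.000000+-2.000000+-2.000000=0.0000
k=4 src: inc=-2.000000, refl=-2.000000·-1.000000=2.0000; V=2.000000+-2.000000+2.000000=2.0000
k=5 load: inc=2.000000, refl=2.000000·1.000000=2.0000; V=0.000000+2.000000+2.000000=4.0000
k=6 src: inc=2.000000, refl=2.000000·-1.000000=-2.0000; V=2.000000+2.000000+-2.000000=2.0000
k=7 load: inc=-2.000000, refl=-2.000000·1.000000=-2.0000; V=4.000000+-2.000000+-2.000000=0.0000
k=8 src: inc=-2.000000, refl=-2.000000·-1.000000=2.0000; V=2.000000+-2.000000+2.000000=2.0000
k=9 load: inc=2.000000, refl=2.000000·1.000000=2.0000; V=0.000000+2.000000+2.000000=4.0000
k=10 src: inc=2.000000, refl=2.000000·-1.000000=-2.0000; V=2.000000+2.000000+-2.000000=2.0000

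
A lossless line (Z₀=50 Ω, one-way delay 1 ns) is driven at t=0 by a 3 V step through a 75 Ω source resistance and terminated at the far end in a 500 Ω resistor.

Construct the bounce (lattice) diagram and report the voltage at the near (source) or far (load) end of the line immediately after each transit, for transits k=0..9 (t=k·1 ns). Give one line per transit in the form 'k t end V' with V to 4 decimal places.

Γ_L=0.818182, Γ_S=0.200000; launch V₁=3·50/125=1.200000
k=0 src: V=1.2000
k=1 load: inc=1.200000, refl=1.200000·0.818182=0.9818; V=0.000000+1.200000+0.981818=2.1818
k=2 src: inc=0.981818, refl=0.981818·0.200000=0.1964; V=1.200000+0.981818+0.196364=2.3782
k=3 load: inc=0.196364, refl=0.196364·0.818182=0.1607; V=2.181818+0.196364+0.160661=2.5388
k=4 src: inc=0.160661, refl=0.160661·0.200000=0.0321; V=2.378182+0.160661+0.032132=2.5710
k=5 load: inc=0.032132, refl=0.032132·0.818182=0.0263; V=2.538843+0.032132+0.026290=2.5973
k=6 src: inc=0.026290, refl=0.026290·0.200000=0.0053; V=2.570975+0.026290+0.005258=2.6025
k=7 load: inc=0.005258, refl=0.005258·0.818182=0.0043; V=2.597265+0.005258+0.004302=2.6068
k=8 src: inc=0.004302, refl=0.004302·0.200000=0.0009; V=2.602523+0.004302+0.000860=2.6077
k=9 load: inc=0.000860, refl=0.000860·0.818182=0.0007; V=2.606825+0.000860+0.000704=2.6084

0 0 source 1.2000
1 1 load 2.1818
2 2 source 2.3782
3 3 load 2.5388
4 4 source 2.5710
5 5 load 2.5973
6 6 source 2.6025
7 7 load 2.6068
8 8 source 2.6077
9 9 load 2.6084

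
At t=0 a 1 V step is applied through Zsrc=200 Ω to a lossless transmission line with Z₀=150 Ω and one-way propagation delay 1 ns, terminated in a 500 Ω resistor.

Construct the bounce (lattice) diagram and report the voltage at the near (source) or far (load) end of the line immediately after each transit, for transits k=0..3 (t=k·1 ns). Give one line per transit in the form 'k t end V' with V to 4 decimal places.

Γ_L=0.538462, Γ_S=0.142857; launch V₁=1·150/350=0.428571
k=0 src: V=0.4286
k=1 load: inc=0.428571, refl=0.428571·0.538462=0.2308; V=0.000000+0.428571+0.230769=0.6593
k=2 src: inc=0.230769, refl=0.230769·0.142857=0.0330; V=0.428571+0.230769+0.032967=0.6923
k=3 load: inc=0.032967, refl=0.032967·0.538462=0.0178; V=0.659341+0.032967+0.017751=0.7101

0 0 source 0.4286
1 1 load 0.6593
2 2 source 0.6923
3 3 load 0.7101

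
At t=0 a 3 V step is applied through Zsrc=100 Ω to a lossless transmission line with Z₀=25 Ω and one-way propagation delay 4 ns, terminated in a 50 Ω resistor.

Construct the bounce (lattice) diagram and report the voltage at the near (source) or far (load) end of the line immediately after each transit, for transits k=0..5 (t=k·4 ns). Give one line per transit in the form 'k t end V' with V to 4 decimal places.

Γ_L=0.333333, Γ_S=0.600000; launch V₁=3·25/125=0.600000
k=0 src: V=0.6000
k=1 load: inc=0.600000, refl=0.600000·0.333333=0.2000; V=0.000000+0.600000+0.200000=0.8000
k=2 src: inc=0.200000, refl=0.200000·0.600000=0.1200; V=0.600000+0.200000+0.120000=0.9200
k=3 load: inc=0.120000, refl=0.120000·0.333333=0.0400; V=0.800000+0.120000+0.040000=0.9600
k=4 src: inc=0.040000, refl=0.040000·0.600000=0.0240; V=0.920000+0.040000+0.024000=0.9840
k=5 load: inc=0.024000, refl=0.024000·0.333333=0.0080; V=0.960000+0.024000+0.008000=0.9920

0 0 source 0.6000
1 4 load 0.8000
2 8 source 0.9200
3 12 load 0.9600
4 16 source 0.9840
5 20 load 0.9920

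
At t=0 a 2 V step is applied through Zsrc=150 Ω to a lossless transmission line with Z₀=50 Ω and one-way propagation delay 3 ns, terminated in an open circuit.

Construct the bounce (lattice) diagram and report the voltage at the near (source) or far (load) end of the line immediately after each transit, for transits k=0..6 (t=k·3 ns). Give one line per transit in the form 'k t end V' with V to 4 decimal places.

Γ_L=1.000000, Γ_S=0.500000; launch V₁=2·50/200=0.500000
k=0 src: V=0.5000
k=1 load: inc=0.500000, refl=0.500000·1.000000=0.5000; V=0.000000+0.500000+0.500000=1.0000
k=2 src: inc=0.500000, refl=0.500000·0.500000=0.2500; V=0.500000+0.500000+0.250000=1.2500
k=3 load: inc=0.250000, refl=0.250000·1.000000=0.2500; V=1.000000+0.250000+0.250000=1.5000
k=4 src: inc=0.250000, refl=0.250000·0.500000=0.1250; V=1.250000+0.250000+0.125000=1.6250
k=5 load: inc=0.125000, refl=0.125000·1.000000=0.1250; V=1.500000+0.125000+0.125000=1.7500
k=6 src: inc=0.125000, refl=0.125000·0.500000=0.0625; V=1.625000+0.125000+0.062500=1.8125

0 0 source 0.5000
1 3 load 1.0000
2 6 source 1.2500
3 9 load 1.5000
4 12 source 1.6250
5 15 load 1.7500
6 18 source 1.8125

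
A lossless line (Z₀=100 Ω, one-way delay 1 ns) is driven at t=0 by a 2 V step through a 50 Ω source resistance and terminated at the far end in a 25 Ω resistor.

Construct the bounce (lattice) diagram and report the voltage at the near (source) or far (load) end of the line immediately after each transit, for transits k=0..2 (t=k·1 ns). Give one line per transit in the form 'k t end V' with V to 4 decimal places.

0 0 source 1.3333
1 1 load 0.5333
2 2 source 0.8000

Γ_L=-0.600000, Γ_S=-0.333333; launch V₁=2·100/150=1.333333
k=0 src: V=1.3333
k=1 load: inc=1.333333, refl=1.333333·-0.600000=-0.8000; V=0.000000+1.333333+-0.800000=0.5333
k=2 src: inc=-0.800000, refl=-0.800000·-0.333333=0.2667; V=1.333333+-0.800000+0.266667=0.8000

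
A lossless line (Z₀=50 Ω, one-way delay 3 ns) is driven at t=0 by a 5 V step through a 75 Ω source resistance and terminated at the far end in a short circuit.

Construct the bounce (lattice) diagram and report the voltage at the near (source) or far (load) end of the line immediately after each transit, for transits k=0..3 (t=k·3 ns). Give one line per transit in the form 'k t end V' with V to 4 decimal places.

Γ_L=-1.000000, Γ_S=0.200000; launch V₁=5·50/125=2.000000
k=0 src: V=2.0000
k=1 load: inc=2.000000, refl=2.000000·-1.000000=-2.0000; V=0.000000+2.000000+-2.000000=0.0000
k=2 src: inc=-2.000000, refl=-2.000000·0.200000=-0.4000; V=2.000000+-2.000000+-0.400000=-0.4000
k=3 load: inc=-0.400000, refl=-0.400000·-1.000000=0.4000; V=0.000000+-0.400000+0.400000=0.0000

0 0 source 2.0000
1 3 load 0.0000
2 6 source -0.4000
3 9 load 0.0000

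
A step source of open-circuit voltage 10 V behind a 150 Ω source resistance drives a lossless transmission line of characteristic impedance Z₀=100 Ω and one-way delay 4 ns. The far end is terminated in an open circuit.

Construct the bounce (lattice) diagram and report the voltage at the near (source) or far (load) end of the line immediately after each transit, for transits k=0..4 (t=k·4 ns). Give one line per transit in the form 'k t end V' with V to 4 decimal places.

Γ_L=1.000000, Γ_S=0.200000; launch V₁=10·100/250=4.000000
k=0 src: V=4.0000
k=1 load: inc=4.000000, refl=4.000000·1.000000=4.0000; V=0.000000+4.000000+4.000000=8.0000
k=2 src: inc=4.000000, refl=4.000000·0.200000=0.8000; V=4.000000+4.000000+0.800000=8.8000
k=3 load: inc=0.800000, refl=0.800000·1.000000=0.8000; V=8.000000+0.800000+0.800000=9.6000
k=4 src: inc=0.800000, refl=0.800000·0.200000=0.1600; V=8.800000+0.800000+0.160000=9.7600

0 0 source 4.0000
1 4 load 8.0000
2 8 source 8.8000
3 12 load 9.6000
4 16 source 9.7600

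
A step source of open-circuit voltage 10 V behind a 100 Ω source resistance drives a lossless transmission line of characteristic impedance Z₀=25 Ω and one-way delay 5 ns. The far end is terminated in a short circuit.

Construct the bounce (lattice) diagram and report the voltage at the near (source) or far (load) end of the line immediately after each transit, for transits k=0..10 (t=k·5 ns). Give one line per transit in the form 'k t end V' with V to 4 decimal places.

Γ_L=-1.000000, Γ_S=0.600000; launch V₁=10·25/125=2.000000
k=0 src: V=2.0000
k=1 load: inc=2.000000, refl=2.000000·-1.000000=-2.0000; V=0.000000+2.000000+-2.000000=0.0000
k=2 src: inc=-2.000000, refl=-2.000000·0.600000=-1.2000; V=2.000000+-2.000000+-1.200000=-1.2000
k=3 load: inc=-1.200000, refl=-1.200000·-1.000000=1.2000; V=0.000000+-1.200000+1.200000=0.0000
k=4 src: inc=1.200000, refl=1.200000·0.600000=0.7200; V=-1.200000+1.200000+0.720000=0.7200
k=5 load: inc=0.720000, refl=0.720000·-1.000000=-0.7200; V=0.000000+0.720000+-0.720000=0.0000
k=6 src: inc=-0.720000, refl=-0.720000·0.600000=-0.4320; V=0.720000+-0.720000+-0.432000=-0.4320
k=7 load: inc=-0.432000, refl=-0.432000·-1.000000=0.4320; V=0.000000+-0.432000+0.432000=0.0000
k=8 src: inc=0.432000, refl=0.432000·0.600000=0.2592; V=-0.432000+0.432000+0.259200=0.2592
k=9 load: inc=0.259200, refl=0.259200·-1.000000=-0.2592; V=0.000000+0.259200+-0.259200=0.0000
k=10 src: inc=-0.259200, refl=-0.259200·0.600000=-0.1555; V=0.259200+-0.259200+-0.155520=-0.1555

0 0 source 2.0000
1 5 load 0.0000
2 10 source -1.2000
3 15 load 0.0000
4 20 source 0.7200
5 25 load 0.0000
6 30 source -0.4320
7 35 load 0.0000
8 40 source 0.2592
9 45 load 0.0000
10 50 source -0.1555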